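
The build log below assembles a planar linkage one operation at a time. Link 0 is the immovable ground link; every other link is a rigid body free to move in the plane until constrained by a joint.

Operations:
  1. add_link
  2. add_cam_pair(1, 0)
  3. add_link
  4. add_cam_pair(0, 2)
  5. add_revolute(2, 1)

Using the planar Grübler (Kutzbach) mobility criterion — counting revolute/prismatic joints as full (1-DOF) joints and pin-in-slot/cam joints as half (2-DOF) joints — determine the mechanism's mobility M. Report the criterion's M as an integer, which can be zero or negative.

[1;0;0] (link 0 is ground)
L+ [2;0;0]
C(1,0)∈J2 [2;0;1]
L+ [3;0;1]
C(0,2)∈J2 [3;0;2]
R(2,1)∈J1 [3;1;2]
mobility = 6 − 2 − 2 = 2

M = 2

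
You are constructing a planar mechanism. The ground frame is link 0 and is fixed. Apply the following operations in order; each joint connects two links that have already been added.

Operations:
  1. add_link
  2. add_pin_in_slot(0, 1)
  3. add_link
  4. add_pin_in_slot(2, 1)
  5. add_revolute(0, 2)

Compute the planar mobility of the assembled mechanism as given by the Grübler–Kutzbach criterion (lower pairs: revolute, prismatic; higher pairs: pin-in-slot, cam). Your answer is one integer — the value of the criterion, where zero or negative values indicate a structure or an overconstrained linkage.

[1;0;0] (link 0 is ground)
L+ [2;0;0]
PS(0,1)∈J2 [2;0;1]
L+ [3;0;1]
PS(2,1)∈J2 [3;0;2]
R(0,2)∈J1 [3;1;2]
mobility = 6 − 2 − 2 = 2

M = 2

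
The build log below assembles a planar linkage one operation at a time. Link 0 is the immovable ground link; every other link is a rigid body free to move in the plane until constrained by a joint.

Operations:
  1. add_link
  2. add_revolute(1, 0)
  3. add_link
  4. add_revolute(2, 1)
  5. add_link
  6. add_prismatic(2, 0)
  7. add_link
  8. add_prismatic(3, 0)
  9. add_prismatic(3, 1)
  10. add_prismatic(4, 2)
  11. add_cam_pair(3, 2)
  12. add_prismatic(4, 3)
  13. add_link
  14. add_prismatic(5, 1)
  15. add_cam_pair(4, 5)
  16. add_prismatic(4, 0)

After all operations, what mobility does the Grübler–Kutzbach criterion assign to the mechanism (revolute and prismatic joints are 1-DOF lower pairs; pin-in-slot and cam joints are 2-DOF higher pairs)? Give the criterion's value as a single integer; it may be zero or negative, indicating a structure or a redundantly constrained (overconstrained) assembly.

link 0 = ground. State L|J1|J2 = 1|0|0
+link1  2|0|0
R(1,0) f=1→J1  2|1|0
+link2  3|1|0
R(2,1) f=1→J1  3|2|0
+link3  4|2|0
P(2,0) f=1→J1  4|3|0
+link4  5|3|0
P(3,0) f=1→J1  5|4|0
P(3,1) f=1→J1  5|5|0
P(4,2) f=1→J1  5|6|0
C(3,2) f=2→J2  5|6|1
P(4,3) f=1→J1  5|7|1
+link5  6|7|1
P(5,1) f=1→J1  6|8|1
C(4,5) f=2→J2  6|8|2
P(4,0) f=1→J1  6|9|2
M = 3(6−1)−2·9−2 = 15−18−2 = -5

M = -5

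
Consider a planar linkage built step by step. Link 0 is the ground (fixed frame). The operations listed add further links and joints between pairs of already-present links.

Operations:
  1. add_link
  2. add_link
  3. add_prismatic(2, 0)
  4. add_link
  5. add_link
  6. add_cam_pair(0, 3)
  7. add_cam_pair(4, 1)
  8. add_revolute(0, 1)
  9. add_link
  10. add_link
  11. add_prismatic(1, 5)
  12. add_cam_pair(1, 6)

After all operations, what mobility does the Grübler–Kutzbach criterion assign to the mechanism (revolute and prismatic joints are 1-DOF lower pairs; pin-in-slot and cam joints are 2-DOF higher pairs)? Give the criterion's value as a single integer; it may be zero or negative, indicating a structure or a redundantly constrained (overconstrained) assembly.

L=1 J1=0 J2=0
add link → L=2 J1=0 J2=0
add link → L=3 J1=0 J2=0
P@2,0 dof=1 J1 → L=3 J1=1 J2=0
add link → L=4 J1=1 J2=0
add link → L=5 J1=1 J2=0
C@0,3 dof=2 J2 → L=5 J1=1 J2=1
C@4,1 dof=2 J2 → L=5 J1=1 J2=2
R@0,1 dof=1 J1 → L=5 J1=2 J2=2
add link → L=6 J1=2 J2=2
add link → L=7 J1=2 J2=2
P@1,5 dof=1 J1 → L=7 J1=3 J2=2
C@1,6 dof=2 J2 → L=7 J1=3 J2=3
M=3(L−1)−2J1−J2=3·6−2·3−3=9

M = 9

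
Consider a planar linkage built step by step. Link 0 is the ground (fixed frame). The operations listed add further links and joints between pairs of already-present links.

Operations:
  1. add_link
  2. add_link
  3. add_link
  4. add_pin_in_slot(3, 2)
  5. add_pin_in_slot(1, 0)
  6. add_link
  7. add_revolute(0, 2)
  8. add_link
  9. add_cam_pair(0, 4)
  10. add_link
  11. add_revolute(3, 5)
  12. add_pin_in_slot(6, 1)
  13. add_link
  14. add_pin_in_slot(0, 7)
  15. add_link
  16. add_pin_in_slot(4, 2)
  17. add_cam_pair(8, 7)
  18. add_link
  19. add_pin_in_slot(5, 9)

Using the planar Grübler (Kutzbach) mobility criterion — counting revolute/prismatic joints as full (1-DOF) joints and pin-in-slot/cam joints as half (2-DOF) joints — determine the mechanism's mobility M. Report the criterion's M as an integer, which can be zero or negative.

M = 15

L=1 J1=0 J2=0
add link → L=2 J1=0 J2=0
add link → L=3 J1=0 J2=0
add link → L=4 J1=0 J2=0
PS@3,2 dof=2 J2 → L=4 J1=0 J2=1
PS@1,0 dof=2 J2 → L=4 J1=0 J2=2
add link → L=5 J1=0 J2=2
R@0,2 dof=1 J1 → L=5 J1=1 J2=2
add link → L=6 J1=1 J2=2
C@0,4 dof=2 J2 → L=6 J1=1 J2=3
add link → L=7 J1=1 J2=3
R@3,5 dof=1 J1 → L=7 J1=2 J2=3
PS@6,1 dof=2 J2 → L=7 J1=2 J2=4
add link → L=8 J1=2 J2=4
PS@0,7 dof=2 J2 → L=8 J1=2 J2=5
add link → L=9 J1=2 J2=5
PS@4,2 dof=2 J2 → L=9 J1=2 J2=6
C@8,7 dof=2 J2 → L=9 J1=2 J2=7
add link → L=10 J1=2 J2=7
PS@5,9 dof=2 J2 → L=10 J1=2 J2=8
M=3(L−1)−2J1−J2=3·9−2·2−8=15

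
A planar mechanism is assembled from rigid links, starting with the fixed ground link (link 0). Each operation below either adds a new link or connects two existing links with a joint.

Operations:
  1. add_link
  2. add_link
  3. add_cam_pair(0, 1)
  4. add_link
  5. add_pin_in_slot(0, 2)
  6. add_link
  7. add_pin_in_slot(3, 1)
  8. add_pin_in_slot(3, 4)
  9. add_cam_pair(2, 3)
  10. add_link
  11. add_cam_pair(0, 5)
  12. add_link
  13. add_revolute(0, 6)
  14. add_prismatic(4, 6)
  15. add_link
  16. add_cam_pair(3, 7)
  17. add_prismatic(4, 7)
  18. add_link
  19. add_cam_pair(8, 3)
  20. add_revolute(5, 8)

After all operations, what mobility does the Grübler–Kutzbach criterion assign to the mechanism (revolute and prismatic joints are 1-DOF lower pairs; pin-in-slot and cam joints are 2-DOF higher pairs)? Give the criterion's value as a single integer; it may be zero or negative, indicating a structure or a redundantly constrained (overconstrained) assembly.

[1;0;0] (link 0 is ground)
L+ [2;0;0]
L+ [3;0;0]
C(0,1)∈J2 [3;0;1]
L+ [4;0;1]
PS(0,2)∈J2 [4;0;2]
L+ [5;0;2]
PS(3,1)∈J2 [5;0;3]
PS(3,4)∈J2 [5;0;4]
C(2,3)∈J2 [5;0;5]
L+ [6;0;5]
C(0,5)∈J2 [6;0;6]
L+ [7;0;6]
R(0,6)∈J1 [7;1;6]
P(4,6)∈J1 [7;2;6]
L+ [8;2;6]
C(3,7)∈J2 [8;2;7]
P(4,7)∈J1 [8;3;7]
L+ [9;3;7]
C(8,3)∈J2 [9;3;8]
R(5,8)∈J1 [9;4;8]
mobility = 24 − 8 − 8 = 8

M = 8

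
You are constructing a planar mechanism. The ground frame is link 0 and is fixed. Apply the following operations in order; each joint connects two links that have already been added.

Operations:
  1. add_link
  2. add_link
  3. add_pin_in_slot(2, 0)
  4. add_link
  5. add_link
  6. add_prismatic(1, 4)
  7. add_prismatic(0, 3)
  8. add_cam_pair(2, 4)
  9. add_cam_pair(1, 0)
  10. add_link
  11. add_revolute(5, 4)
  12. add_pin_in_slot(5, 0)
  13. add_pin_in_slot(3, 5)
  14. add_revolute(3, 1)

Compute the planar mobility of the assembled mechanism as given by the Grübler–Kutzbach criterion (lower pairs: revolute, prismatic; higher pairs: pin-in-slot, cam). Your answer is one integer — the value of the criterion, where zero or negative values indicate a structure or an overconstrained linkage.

M = 2

link 0 = ground. State L|J1|J2 = 1|0|0
+link1  2|0|0
+link2  3|0|0
PS(2,0) f=2→J2  3|0|1
+link3  4|0|1
+link4  5|0|1
P(1,4) f=1→J1  5|1|1
P(0,3) f=1→J1  5|2|1
C(2,4) f=2→J2  5|2|2
C(1,0) f=2→J2  5|2|3
+link5  6|2|3
R(5,4) f=1→J1  6|3|3
PS(5,0) f=2→J2  6|3|4
PS(3,5) f=2→J2  6|3|5
R(3,1) f=1→J1  6|4|5
M = 3(6−1)−2·4−5 = 15−8−5 = 2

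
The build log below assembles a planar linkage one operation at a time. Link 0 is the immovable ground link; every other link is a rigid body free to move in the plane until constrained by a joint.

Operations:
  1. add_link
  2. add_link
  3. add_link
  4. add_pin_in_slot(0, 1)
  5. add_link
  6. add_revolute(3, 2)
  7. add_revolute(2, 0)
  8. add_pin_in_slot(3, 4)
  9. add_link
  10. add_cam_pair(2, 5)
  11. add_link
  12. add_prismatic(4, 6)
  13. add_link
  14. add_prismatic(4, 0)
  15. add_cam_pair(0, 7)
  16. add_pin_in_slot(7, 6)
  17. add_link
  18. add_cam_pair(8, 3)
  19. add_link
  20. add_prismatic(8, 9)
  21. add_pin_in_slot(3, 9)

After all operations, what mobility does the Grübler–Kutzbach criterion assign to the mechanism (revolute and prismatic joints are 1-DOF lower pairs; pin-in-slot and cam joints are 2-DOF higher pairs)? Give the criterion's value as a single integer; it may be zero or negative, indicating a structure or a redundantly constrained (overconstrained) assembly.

L=1 J1=0 J2=0
add link → L=2 J1=0 J2=0
add link → L=3 J1=0 J2=0
add link → L=4 J1=0 J2=0
PS@0,1 dof=2 J2 → L=4 J1=0 J2=1
add link → L=5 J1=0 J2=1
R@3,2 dof=1 J1 → L=5 J1=1 J2=1
R@2,0 dof=1 J1 → L=5 J1=2 J2=1
PS@3,4 dof=2 J2 → L=5 J1=2 J2=2
add link → L=6 J1=2 J2=2
C@2,5 dof=2 J2 → L=6 J1=2 J2=3
add link → L=7 J1=2 J2=3
P@4,6 dof=1 J1 → L=7 J1=3 J2=3
add link → L=8 J1=3 J2=3
P@4,0 dof=1 J1 → L=8 J1=4 J2=3
C@0,7 dof=2 J2 → L=8 J1=4 J2=4
PS@7,6 dof=2 J2 → L=8 J1=4 J2=5
add link → L=9 J1=4 J2=5
C@8,3 dof=2 J2 → L=9 J1=4 J2=6
add link → L=10 J1=4 J2=6
P@8,9 dof=1 J1 → L=10 J1=5 J2=6
PS@3,9 dof=2 J2 → L=10 J1=5 J2=7
M=3(L−1)−2J1−J2=3·9−2·5−7=10

M = 10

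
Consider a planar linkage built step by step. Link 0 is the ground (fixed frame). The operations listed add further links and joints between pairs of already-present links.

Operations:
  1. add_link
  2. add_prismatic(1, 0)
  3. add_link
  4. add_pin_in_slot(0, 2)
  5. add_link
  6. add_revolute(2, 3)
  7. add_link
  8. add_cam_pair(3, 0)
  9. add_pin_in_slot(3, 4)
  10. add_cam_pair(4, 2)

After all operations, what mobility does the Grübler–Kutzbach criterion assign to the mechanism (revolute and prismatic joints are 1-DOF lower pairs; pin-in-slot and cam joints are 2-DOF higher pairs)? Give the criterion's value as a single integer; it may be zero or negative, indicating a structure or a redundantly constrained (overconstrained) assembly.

[1;0;0] (link 0 is ground)
L+ [2;0;0]
P(1,0)∈J1 [2;1;0]
L+ [3;1;0]
PS(0,2)∈J2 [3;1;1]
L+ [4;1;1]
R(2,3)∈J1 [4;2;1]
L+ [5;2;1]
C(3,0)∈J2 [5;2;2]
PS(3,4)∈J2 [5;2;3]
C(4,2)∈J2 [5;2;4]
mobility = 12 − 4 − 4 = 4

M = 4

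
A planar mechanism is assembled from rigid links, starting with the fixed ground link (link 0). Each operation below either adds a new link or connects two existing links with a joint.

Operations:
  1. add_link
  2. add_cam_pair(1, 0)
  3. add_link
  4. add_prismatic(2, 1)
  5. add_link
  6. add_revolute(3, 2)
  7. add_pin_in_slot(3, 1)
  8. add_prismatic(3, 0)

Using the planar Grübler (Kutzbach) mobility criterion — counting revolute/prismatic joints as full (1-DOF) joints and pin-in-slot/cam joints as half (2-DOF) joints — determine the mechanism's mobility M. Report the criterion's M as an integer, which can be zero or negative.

ground; <1,0,0>
#1 <2,0,0>
C:1↔0 J2 <2,0,1>
#2 <3,0,1>
P:2↔1 J1 <3,1,1>
#3 <4,1,1>
R:3↔2 J1 <4,2,1>
PS:3↔1 J2 <4,2,2>
P:3↔0 J1 <4,3,2>
3×3 − 2×3 − 1×2 = 1

M = 1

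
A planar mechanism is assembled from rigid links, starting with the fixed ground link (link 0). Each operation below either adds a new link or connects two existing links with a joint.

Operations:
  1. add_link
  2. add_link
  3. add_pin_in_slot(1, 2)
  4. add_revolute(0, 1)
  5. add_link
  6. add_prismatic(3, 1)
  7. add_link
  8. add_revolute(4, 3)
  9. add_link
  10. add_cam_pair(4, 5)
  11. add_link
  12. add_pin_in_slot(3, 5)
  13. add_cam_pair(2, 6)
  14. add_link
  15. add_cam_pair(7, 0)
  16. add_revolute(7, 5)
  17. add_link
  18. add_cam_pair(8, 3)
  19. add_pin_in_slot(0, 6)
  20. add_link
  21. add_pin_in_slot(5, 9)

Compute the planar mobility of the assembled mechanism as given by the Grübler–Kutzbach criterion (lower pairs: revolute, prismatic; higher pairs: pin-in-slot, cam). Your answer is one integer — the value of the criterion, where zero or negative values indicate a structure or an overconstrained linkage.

L=1 J1=0 J2=0
add link → L=2 J1=0 J2=0
add link → L=3 J1=0 J2=0
PS@1,2 dof=2 J2 → L=3 J1=0 J2=1
R@0,1 dof=1 J1 → L=3 J1=1 J2=1
add link → L=4 J1=1 J2=1
P@3,1 dof=1 J1 → L=4 J1=2 J2=1
add link → L=5 J1=2 J2=1
R@4,3 dof=1 J1 → L=5 J1=3 J2=1
add link → L=6 J1=3 J2=1
C@4,5 dof=2 J2 → L=6 J1=3 J2=2
add link → L=7 J1=3 J2=2
PS@3,5 dof=2 J2 → L=7 J1=3 J2=3
C@2,6 dof=2 J2 → L=7 J1=3 J2=4
add link → L=8 J1=3 J2=4
C@7,0 dof=2 J2 → L=8 J1=3 J2=5
R@7,5 dof=1 J1 → L=8 J1=4 J2=5
add link → L=9 J1=4 J2=5
C@8,3 dof=2 J2 → L=9 J1=4 J2=6
PS@0,6 dof=2 J2 → L=9 J1=4 J2=7
add link → L=10 J1=4 J2=7
PS@5,9 dof=2 J2 → L=10 J1=4 J2=8
M=3(L−1)−2J1−J2=3·9−2·4−8=11

M = 11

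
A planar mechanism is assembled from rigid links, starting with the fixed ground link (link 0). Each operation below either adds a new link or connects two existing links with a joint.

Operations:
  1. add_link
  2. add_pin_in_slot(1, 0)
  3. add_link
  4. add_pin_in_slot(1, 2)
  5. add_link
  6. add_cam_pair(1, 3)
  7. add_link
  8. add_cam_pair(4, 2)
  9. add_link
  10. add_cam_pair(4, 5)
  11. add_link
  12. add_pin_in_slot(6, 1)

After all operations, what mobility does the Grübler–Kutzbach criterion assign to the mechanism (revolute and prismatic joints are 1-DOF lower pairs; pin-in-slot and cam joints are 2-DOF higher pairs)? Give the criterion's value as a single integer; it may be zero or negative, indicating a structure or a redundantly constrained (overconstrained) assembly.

M = 12

[1;0;0] (link 0 is ground)
L+ [2;0;0]
PS(1,0)∈J2 [2;0;1]
L+ [3;0;1]
PS(1,2)∈J2 [3;0;2]
L+ [4;0;2]
C(1,3)∈J2 [4;0;3]
L+ [5;0;3]
C(4,2)∈J2 [5;0;4]
L+ [6;0;4]
C(4,5)∈J2 [6;0;5]
L+ [7;0;5]
PS(6,1)∈J2 [7;0;6]
mobility = 18 − 0 − 6 = 12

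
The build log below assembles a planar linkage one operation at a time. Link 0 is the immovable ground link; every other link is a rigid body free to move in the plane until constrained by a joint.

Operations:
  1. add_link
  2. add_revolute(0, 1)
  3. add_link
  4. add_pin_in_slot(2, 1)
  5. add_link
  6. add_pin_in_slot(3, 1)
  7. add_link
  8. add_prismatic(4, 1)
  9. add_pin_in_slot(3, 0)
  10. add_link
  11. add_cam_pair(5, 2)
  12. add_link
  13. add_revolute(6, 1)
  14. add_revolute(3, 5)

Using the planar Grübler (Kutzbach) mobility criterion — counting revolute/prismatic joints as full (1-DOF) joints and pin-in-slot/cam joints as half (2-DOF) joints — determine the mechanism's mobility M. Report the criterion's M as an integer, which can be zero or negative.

M = 6

link 0 = ground. State L|J1|J2 = 1|0|0
+link1  2|0|0
R(0,1) f=1→J1  2|1|0
+link2  3|1|0
PS(2,1) f=2→J2  3|1|1
+link3  4|1|1
PS(3,1) f=2→J2  4|1|2
+link4  5|1|2
P(4,1) f=1→J1  5|2|2
PS(3,0) f=2→J2  5|2|3
+link5  6|2|3
C(5,2) f=2→J2  6|2|4
+link6  7|2|4
R(6,1) f=1→J1  7|3|4
R(3,5) f=1→J1  7|4|4
M = 3(7−1)−2·4−4 = 18−8−4 = 6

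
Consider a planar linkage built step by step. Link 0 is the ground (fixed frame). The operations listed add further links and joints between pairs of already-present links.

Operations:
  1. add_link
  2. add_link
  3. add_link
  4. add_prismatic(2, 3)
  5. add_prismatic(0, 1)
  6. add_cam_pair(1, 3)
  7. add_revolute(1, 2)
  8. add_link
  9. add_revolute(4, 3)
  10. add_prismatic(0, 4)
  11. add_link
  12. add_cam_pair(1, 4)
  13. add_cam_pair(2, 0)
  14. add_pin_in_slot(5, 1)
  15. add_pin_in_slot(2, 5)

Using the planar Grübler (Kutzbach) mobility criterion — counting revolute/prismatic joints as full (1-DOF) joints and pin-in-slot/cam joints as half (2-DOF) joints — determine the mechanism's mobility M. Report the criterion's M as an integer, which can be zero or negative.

[1;0;0] (link 0 is ground)
L+ [2;0;0]
L+ [3;0;0]
L+ [4;0;0]
P(2,3)∈J1 [4;1;0]
P(0,1)∈J1 [4;2;0]
C(1,3)∈J2 [4;2;1]
R(1,2)∈J1 [4;3;1]
L+ [5;3;1]
R(4,3)∈J1 [5;4;1]
P(0,4)∈J1 [5;5;1]
L+ [6;5;1]
C(1,4)∈J2 [6;5;2]
C(2,0)∈J2 [6;5;3]
PS(5,1)∈J2 [6;5;4]
PS(2,5)∈J2 [6;5;5]
mobility = 15 − 10 − 5 = 0

M = 0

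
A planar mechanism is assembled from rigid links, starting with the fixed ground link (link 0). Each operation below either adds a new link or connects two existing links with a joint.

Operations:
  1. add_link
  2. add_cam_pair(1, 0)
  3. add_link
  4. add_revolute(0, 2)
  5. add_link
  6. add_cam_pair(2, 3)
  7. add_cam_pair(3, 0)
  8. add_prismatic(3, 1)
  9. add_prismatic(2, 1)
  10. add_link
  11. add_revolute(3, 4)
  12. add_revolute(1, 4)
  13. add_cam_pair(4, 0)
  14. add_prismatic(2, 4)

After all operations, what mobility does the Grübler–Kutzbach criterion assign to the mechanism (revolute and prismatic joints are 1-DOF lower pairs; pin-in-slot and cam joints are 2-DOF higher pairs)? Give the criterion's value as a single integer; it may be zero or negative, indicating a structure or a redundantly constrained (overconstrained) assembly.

M = -4

L=1 J1=0 J2=0
add link → L=2 J1=0 J2=0
C@1,0 dof=2 J2 → L=2 J1=0 J2=1
add link → L=3 J1=0 J2=1
R@0,2 dof=1 J1 → L=3 J1=1 J2=1
add link → L=4 J1=1 J2=1
C@2,3 dof=2 J2 → L=4 J1=1 J2=2
C@3,0 dof=2 J2 → L=4 J1=1 J2=3
P@3,1 dof=1 J1 → L=4 J1=2 J2=3
P@2,1 dof=1 J1 → L=4 J1=3 J2=3
add link → L=5 J1=3 J2=3
R@3,4 dof=1 J1 → L=5 J1=4 J2=3
R@1,4 dof=1 J1 → L=5 J1=5 J2=3
C@4,0 dof=2 J2 → L=5 J1=5 J2=4
P@2,4 dof=1 J1 → L=5 J1=6 J2=4
M=3(L−1)−2J1−J2=3·4−2·6−4=-4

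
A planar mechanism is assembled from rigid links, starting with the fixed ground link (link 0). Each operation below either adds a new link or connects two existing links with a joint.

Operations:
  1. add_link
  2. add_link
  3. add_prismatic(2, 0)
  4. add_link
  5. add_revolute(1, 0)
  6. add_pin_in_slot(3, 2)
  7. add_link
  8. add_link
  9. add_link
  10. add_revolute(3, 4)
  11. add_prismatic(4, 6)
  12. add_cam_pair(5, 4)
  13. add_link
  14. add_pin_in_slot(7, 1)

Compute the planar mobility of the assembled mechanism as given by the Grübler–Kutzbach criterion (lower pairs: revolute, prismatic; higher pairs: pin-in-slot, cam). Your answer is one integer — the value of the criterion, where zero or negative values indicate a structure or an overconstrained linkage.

(L,J1,J2)=(1,0,0); link0 fixed
link1: (2,0,0)
link2: (3,0,0)
P 2-0 [J1]: (3,1,0)
link3: (4,1,0)
R 1-0 [J1]: (4,2,0)
PS 3-2 [J2]: (4,2,1)
link4: (5,2,1)
link5: (6,2,1)
link6: (7,2,1)
R 3-4 [J1]: (7,3,1)
P 4-6 [J1]: (7,4,1)
C 5-4 [J2]: (7,4,2)
link7: (8,4,2)
PS 7-1 [J2]: (8,4,3)
Grübler: 3·7 − 2·4 − 3 = 10

M = 10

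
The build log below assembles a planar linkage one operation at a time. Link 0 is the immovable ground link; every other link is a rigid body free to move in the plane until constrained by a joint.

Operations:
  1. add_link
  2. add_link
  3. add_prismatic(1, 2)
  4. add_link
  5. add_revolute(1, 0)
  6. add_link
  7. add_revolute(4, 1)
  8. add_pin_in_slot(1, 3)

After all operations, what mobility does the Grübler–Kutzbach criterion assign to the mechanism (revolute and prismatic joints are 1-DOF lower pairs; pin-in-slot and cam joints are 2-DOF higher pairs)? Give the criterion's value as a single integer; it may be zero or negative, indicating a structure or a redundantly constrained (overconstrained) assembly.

M = 5

L=1 J1=0 J2=0
add link → L=2 J1=0 J2=0
add link → L=3 J1=0 J2=0
P@1,2 dof=1 J1 → L=3 J1=1 J2=0
add link → L=4 J1=1 J2=0
R@1,0 dof=1 J1 → L=4 J1=2 J2=0
add link → L=5 J1=2 J2=0
R@4,1 dof=1 J1 → L=5 J1=3 J2=0
PS@1,3 dof=2 J2 → L=5 J1=3 J2=1
M=3(L−1)−2J1−J2=3·4−2·3−1=5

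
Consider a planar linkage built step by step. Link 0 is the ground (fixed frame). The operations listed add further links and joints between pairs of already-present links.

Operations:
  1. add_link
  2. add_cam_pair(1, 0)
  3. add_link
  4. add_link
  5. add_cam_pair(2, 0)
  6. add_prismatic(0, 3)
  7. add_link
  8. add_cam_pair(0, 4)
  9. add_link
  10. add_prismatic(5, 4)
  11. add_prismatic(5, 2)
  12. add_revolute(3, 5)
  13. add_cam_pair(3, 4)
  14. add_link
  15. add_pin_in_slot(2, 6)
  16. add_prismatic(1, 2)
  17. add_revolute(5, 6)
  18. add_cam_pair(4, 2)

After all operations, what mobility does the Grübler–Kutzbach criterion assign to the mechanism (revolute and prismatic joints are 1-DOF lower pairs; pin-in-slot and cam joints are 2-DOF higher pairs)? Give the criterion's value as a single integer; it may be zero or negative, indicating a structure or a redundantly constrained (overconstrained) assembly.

M = 0

L=1 J1=0 J2=0
add link → L=2 J1=0 J2=0
C@1,0 dof=2 J2 → L=2 J1=0 J2=1
add link → L=3 J1=0 J2=1
add link → L=4 J1=0 J2=1
C@2,0 dof=2 J2 → L=4 J1=0 J2=2
P@0,3 dof=1 J1 → L=4 J1=1 J2=2
add link → L=5 J1=1 J2=2
C@0,4 dof=2 J2 → L=5 J1=1 J2=3
add link → L=6 J1=1 J2=3
P@5,4 dof=1 J1 → L=6 J1=2 J2=3
P@5,2 dof=1 J1 → L=6 J1=3 J2=3
R@3,5 dof=1 J1 → L=6 J1=4 J2=3
C@3,4 dof=2 J2 → L=6 J1=4 J2=4
add link → L=7 J1=4 J2=4
PS@2,6 dof=2 J2 → L=7 J1=4 J2=5
P@1,2 dof=1 J1 → L=7 J1=5 J2=5
R@5,6 dof=1 J1 → L=7 J1=6 J2=5
C@4,2 dof=2 J2 → L=7 J1=6 J2=6
M=3(L−1)−2J1−J2=3·6−2·6−6=0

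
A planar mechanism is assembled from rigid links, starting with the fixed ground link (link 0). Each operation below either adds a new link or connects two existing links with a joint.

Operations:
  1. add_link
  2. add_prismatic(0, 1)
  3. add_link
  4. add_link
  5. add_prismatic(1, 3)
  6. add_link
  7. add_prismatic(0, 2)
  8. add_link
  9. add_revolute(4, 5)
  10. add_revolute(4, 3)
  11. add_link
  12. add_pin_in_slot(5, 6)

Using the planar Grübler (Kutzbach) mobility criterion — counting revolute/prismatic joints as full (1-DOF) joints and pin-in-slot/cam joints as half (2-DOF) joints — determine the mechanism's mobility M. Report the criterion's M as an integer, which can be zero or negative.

link 0 = ground. State L|J1|J2 = 1|0|0
+link1  2|0|0
P(0,1) f=1→J1  2|1|0
+link2  3|1|0
+link3  4|1|0
P(1,3) f=1→J1  4|2|0
+link4  5|2|0
P(0,2) f=1→J1  5|3|0
+link5  6|3|0
R(4,5) f=1→J1  6|4|0
R(4,3) f=1→J1  6|5|0
+link6  7|5|0
PS(5,6) f=2→J2  7|5|1
M = 3(7−1)−2·5−1 = 18−10−1 = 7

M = 7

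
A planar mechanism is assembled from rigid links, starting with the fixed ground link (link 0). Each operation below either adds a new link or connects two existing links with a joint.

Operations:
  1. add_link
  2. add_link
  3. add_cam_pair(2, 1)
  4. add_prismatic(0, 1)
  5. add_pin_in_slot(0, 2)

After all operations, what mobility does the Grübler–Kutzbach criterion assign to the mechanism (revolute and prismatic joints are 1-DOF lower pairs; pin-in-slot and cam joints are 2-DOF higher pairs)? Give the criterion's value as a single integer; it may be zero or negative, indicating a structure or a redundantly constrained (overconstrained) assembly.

M = 2

ground; <1,0,0>
#1 <2,0,0>
#2 <3,0,0>
C:2↔1 J2 <3,0,1>
P:0↔1 J1 <3,1,1>
PS:0↔2 J2 <3,1,2>
3×2 − 2×1 − 1×2 = 2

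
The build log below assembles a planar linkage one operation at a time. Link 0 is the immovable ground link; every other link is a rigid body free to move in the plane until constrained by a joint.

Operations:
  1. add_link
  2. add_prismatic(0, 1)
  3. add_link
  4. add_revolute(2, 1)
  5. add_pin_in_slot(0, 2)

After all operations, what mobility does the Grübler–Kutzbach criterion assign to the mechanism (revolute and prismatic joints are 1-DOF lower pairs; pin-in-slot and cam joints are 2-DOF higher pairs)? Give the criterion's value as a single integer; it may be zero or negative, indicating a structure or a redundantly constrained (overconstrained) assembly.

[1;0;0] (link 0 is ground)
L+ [2;0;0]
P(0,1)∈J1 [2;1;0]
L+ [3;1;0]
R(2,1)∈J1 [3;2;0]
PS(0,2)∈J2 [3;2;1]
mobility = 6 − 4 − 1 = 1

M = 1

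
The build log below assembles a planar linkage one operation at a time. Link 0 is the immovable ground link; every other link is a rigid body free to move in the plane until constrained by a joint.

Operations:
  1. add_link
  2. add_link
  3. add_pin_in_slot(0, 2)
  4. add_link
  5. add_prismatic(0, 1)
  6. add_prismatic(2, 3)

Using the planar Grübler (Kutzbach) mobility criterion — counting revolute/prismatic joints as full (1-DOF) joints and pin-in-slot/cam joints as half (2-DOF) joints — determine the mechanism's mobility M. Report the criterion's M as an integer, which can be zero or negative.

M = 4

ground; <1,0,0>
#1 <2,0,0>
#2 <3,0,0>
PS:0↔2 J2 <3,0,1>
#3 <4,0,1>
P:0↔1 J1 <4,1,1>
P:2↔3 J1 <4,2,1>
3×3 − 2×2 − 1×1 = 4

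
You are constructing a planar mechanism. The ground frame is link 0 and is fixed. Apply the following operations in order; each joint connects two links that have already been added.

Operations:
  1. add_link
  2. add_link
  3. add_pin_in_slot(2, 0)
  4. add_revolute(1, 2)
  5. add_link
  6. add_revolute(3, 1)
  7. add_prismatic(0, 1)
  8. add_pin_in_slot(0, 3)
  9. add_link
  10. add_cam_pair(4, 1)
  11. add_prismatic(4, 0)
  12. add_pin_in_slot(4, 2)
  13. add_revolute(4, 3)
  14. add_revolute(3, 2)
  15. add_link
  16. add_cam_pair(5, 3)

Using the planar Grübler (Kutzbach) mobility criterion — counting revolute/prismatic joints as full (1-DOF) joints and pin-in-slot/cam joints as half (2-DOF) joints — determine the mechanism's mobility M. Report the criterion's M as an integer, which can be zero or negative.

[1;0;0] (link 0 is ground)
L+ [2;0;0]
L+ [3;0;0]
PS(2,0)∈J2 [3;0;1]
R(1,2)∈J1 [3;1;1]
L+ [4;1;1]
R(3,1)∈J1 [4;2;1]
P(0,1)∈J1 [4;3;1]
PS(0,3)∈J2 [4;3;2]
L+ [5;3;2]
C(4,1)∈J2 [5;3;3]
P(4,0)∈J1 [5;4;3]
PS(4,2)∈J2 [5;4;4]
R(4,3)∈J1 [5;5;4]
R(3,2)∈J1 [5;6;4]
L+ [6;6;4]
C(5,3)∈J2 [6;6;5]
mobility = 15 − 12 − 5 = -2

M = -2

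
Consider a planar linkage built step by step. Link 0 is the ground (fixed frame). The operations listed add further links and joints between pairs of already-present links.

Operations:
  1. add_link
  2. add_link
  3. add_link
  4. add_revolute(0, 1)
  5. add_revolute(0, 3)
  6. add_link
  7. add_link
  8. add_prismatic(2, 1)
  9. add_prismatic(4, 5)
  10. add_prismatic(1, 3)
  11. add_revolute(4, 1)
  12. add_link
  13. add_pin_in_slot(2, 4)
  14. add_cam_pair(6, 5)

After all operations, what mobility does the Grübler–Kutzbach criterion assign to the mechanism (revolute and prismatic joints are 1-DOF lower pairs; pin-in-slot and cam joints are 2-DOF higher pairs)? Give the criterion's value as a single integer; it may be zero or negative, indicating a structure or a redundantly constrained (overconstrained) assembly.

L=1 J1=0 J2=0
add link → L=2 J1=0 J2=0
add link → L=3 J1=0 J2=0
add link → L=4 J1=0 J2=0
R@0,1 dof=1 J1 → L=4 J1=1 J2=0
R@0,3 dof=1 J1 → L=4 J1=2 J2=0
add link → L=5 J1=2 J2=0
add link → L=6 J1=2 J2=0
P@2,1 dof=1 J1 → L=6 J1=3 J2=0
P@4,5 dof=1 J1 → L=6 J1=4 J2=0
P@1,3 dof=1 J1 → L=6 J1=5 J2=0
R@4,1 dof=1 J1 → L=6 J1=6 J2=0
add link → L=7 J1=6 J2=0
PS@2,4 dof=2 J2 → L=7 J1=6 J2=1
C@6,5 dof=2 J2 → L=7 J1=6 J2=2
M=3(L−1)−2J1−J2=3·6−2·6−2=4

M = 4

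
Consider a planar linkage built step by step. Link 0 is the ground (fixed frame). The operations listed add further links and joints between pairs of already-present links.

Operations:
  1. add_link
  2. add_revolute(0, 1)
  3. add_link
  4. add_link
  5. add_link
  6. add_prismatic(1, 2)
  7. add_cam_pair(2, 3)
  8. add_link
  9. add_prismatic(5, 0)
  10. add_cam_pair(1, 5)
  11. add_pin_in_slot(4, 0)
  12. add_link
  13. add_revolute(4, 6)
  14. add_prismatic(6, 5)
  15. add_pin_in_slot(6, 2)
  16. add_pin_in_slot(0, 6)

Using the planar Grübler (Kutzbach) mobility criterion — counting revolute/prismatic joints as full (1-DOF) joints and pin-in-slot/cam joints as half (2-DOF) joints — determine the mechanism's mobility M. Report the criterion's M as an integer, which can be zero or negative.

ground; <1,0,0>
#1 <2,0,0>
R:0↔1 J1 <2,1,0>
#2 <3,1,0>
#3 <4,1,0>
#4 <5,1,0>
P:1↔2 J1 <5,2,0>
C:2↔3 J2 <5,2,1>
#5 <6,2,1>
P:5↔0 J1 <6,3,1>
C:1↔5 J2 <6,3,2>
PS:4↔0 J2 <6,3,3>
#6 <7,3,3>
R:4↔6 J1 <7,4,3>
P:6↔5 J1 <7,5,3>
PS:6↔2 J2 <7,5,4>
PS:0↔6 J2 <7,5,5>
3×6 − 2×5 − 1×5 = 3

M = 3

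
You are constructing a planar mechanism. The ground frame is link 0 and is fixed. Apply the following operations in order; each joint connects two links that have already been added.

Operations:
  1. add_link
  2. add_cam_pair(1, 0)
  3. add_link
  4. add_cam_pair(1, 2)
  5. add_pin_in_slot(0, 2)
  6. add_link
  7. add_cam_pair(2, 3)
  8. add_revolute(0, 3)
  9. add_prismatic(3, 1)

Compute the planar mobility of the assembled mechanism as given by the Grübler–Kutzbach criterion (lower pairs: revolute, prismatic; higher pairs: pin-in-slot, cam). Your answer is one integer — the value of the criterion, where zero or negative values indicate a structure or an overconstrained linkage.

M = 1

L=1 J1=0 J2=0
add link → L=2 J1=0 J2=0
C@1,0 dof=2 J2 → L=2 J1=0 J2=1
add link → L=3 J1=0 J2=1
C@1,2 dof=2 J2 → L=3 J1=0 J2=2
PS@0,2 dof=2 J2 → L=3 J1=0 J2=3
add link → L=4 J1=0 J2=3
C@2,3 dof=2 J2 → L=4 J1=0 J2=4
R@0,3 dof=1 J1 → L=4 J1=1 J2=4
P@3,1 dof=1 J1 → L=4 J1=2 J2=4
M=3(L−1)−2J1−J2=3·3−2·2−4=1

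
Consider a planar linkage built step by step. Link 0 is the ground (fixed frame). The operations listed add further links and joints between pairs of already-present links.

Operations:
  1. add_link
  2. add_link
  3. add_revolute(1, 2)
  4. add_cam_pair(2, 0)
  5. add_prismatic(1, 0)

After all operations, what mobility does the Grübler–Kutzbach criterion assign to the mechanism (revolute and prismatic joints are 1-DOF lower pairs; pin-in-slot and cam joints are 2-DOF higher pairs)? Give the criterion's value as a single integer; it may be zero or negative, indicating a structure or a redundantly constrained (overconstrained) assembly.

M = 1

ground; <1,0,0>
#1 <2,0,0>
#2 <3,0,0>
R:1↔2 J1 <3,1,0>
C:2↔0 J2 <3,1,1>
P:1↔0 J1 <3,2,1>
3×2 − 2×2 − 1×1 = 1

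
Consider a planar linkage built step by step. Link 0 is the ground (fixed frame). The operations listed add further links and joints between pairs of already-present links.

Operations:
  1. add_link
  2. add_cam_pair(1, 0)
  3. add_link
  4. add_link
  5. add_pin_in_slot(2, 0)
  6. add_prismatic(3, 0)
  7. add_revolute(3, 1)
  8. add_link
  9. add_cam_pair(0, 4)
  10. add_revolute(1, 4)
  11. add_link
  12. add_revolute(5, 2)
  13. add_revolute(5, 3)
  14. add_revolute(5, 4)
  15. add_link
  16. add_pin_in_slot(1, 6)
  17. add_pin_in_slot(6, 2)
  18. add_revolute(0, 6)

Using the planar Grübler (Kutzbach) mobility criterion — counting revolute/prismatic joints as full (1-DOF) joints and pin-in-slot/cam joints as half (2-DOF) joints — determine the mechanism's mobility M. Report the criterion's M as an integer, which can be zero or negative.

M = -1

link 0 = ground. State L|J1|J2 = 1|0|0
+link1  2|0|0
C(1,0) f=2→J2  2|0|1
+link2  3|0|1
+link3  4|0|1
PS(2,0) f=2→J2  4|0|2
P(3,0) f=1→J1  4|1|2
R(3,1) f=1→J1  4|2|2
+link4  5|2|2
C(0,4) f=2→J2  5|2|3
R(1,4) f=1→J1  5|3|3
+link5  6|3|3
R(5,2) f=1→J1  6|4|3
R(5,3) f=1→J1  6|5|3
R(5,4) f=1→J1  6|6|3
+link6  7|6|3
PS(1,6) f=2→J2  7|6|4
PS(6,2) f=2→J2  7|6|5
R(0,6) f=1→J1  7|7|5
M = 3(7−1)−2·7−5 = 18−14−5 = -1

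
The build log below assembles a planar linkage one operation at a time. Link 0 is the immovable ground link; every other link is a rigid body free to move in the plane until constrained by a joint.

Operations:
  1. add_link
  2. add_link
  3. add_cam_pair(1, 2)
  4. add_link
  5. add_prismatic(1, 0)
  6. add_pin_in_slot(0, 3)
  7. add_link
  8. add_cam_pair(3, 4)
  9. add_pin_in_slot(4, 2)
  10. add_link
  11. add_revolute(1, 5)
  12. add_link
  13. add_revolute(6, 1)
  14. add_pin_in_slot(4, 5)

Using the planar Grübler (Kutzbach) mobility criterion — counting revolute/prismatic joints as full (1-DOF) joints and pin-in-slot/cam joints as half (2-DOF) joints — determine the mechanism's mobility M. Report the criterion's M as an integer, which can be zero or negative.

M = 7

link 0 = ground. State L|J1|J2 = 1|0|0
+link1  2|0|0
+link2  3|0|0
C(1,2) f=2→J2  3|0|1
+link3  4|0|1
P(1,0) f=1→J1  4|1|1
PS(0,3) f=2→J2  4|1|2
+link4  5|1|2
C(3,4) f=2→J2  5|1|3
PS(4,2) f=2→J2  5|1|4
+link5  6|1|4
R(1,5) f=1→J1  6|2|4
+link6  7|2|4
R(6,1) f=1→J1  7|3|4
PS(4,5) f=2→J2  7|3|5
M = 3(7−1)−2·3−5 = 18−6−5 = 7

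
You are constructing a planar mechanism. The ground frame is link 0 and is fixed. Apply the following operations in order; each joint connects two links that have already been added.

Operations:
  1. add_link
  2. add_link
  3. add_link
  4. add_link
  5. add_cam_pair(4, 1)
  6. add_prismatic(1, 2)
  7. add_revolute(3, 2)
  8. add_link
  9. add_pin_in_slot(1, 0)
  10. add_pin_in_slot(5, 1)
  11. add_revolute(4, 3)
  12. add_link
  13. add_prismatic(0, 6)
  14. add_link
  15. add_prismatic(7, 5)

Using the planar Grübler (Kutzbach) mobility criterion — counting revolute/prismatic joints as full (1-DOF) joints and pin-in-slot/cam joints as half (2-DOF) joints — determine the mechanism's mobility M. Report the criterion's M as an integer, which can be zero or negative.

link 0 = ground. State L|J1|J2 = 1|0|0
+link1  2|0|0
+link2  3|0|0
+link3  4|0|0
+link4  5|0|0
C(4,1) f=2→J2  5|0|1
P(1,2) f=1→J1  5|1|1
R(3,2) f=1→J1  5|2|1
+link5  6|2|1
PS(1,0) f=2→J2  6|2|2
PS(5,1) f=2→J2  6|2|3
R(4,3) f=1→J1  6|3|3
+link6  7|3|3
P(0,6) f=1→J1  7|4|3
+link7  8|4|3
P(7,5) f=1→J1  8|5|3
M = 3(8−1)−2·5−3 = 21−10−3 = 8

M = 8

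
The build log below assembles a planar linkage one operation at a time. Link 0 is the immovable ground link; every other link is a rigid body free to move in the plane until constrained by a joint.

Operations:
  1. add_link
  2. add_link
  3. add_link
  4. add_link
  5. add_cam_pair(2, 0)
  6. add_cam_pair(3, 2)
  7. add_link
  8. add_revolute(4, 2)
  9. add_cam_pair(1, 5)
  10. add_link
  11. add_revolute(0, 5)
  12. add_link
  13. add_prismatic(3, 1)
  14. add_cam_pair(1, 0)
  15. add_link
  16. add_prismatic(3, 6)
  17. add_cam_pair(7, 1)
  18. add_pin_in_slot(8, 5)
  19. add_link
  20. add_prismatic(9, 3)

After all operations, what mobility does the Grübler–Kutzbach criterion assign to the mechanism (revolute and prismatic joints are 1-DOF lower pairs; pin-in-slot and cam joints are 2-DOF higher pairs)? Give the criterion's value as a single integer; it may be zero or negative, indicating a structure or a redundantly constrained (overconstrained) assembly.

M = 11

L=1 J1=0 J2=0
add link → L=2 J1=0 J2=0
add link → L=3 J1=0 J2=0
add link → L=4 J1=0 J2=0
add link → L=5 J1=0 J2=0
C@2,0 dof=2 J2 → L=5 J1=0 J2=1
C@3,2 dof=2 J2 → L=5 J1=0 J2=2
add link → L=6 J1=0 J2=2
R@4,2 dof=1 J1 → L=6 J1=1 J2=2
C@1,5 dof=2 J2 → L=6 J1=1 J2=3
add link → L=7 J1=1 J2=3
R@0,5 dof=1 J1 → L=7 J1=2 J2=3
add link → L=8 J1=2 J2=3
P@3,1 dof=1 J1 → L=8 J1=3 J2=3
C@1,0 dof=2 J2 → L=8 J1=3 J2=4
add link → L=9 J1=3 J2=4
P@3,6 dof=1 J1 → L=9 J1=4 J2=4
C@7,1 dof=2 J2 → L=9 J1=4 J2=5
PS@8,5 dof=2 J2 → L=9 J1=4 J2=6
add link → L=10 J1=4 J2=6
P@9,3 dof=1 J1 → L=10 J1=5 J2=6
M=3(L−1)−2J1−J2=3·9−2·5−6=11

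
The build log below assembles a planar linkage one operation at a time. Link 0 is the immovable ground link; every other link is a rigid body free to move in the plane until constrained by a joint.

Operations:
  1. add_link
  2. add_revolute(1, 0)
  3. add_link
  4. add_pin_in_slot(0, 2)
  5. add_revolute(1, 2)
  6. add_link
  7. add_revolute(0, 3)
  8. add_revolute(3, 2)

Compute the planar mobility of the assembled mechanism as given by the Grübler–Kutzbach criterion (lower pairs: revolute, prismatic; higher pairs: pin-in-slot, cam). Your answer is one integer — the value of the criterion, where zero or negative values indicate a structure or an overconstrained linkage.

M = 0

L=1 J1=0 J2=0
add link → L=2 J1=0 J2=0
R@1,0 dof=1 J1 → L=2 J1=1 J2=0
add link → L=3 J1=1 J2=0
PS@0,2 dof=2 J2 → L=3 J1=1 J2=1
R@1,2 dof=1 J1 → L=3 J1=2 J2=1
add link → L=4 J1=2 J2=1
R@0,3 dof=1 J1 → L=4 J1=3 J2=1
R@3,2 dof=1 J1 → L=4 J1=4 J2=1
M=3(L−1)−2J1−J2=3·3−2·4−1=0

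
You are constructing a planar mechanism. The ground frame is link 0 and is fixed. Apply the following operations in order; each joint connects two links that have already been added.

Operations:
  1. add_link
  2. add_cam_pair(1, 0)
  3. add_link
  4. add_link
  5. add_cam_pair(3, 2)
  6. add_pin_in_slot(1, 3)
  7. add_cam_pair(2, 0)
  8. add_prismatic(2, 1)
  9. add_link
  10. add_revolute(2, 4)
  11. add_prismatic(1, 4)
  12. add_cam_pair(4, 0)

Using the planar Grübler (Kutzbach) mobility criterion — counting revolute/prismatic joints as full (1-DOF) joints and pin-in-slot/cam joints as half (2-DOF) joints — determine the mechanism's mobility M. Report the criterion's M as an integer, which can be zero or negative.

M = 1

(L,J1,J2)=(1,0,0); link0 fixed
link1: (2,0,0)
C 1-0 [J2]: (2,0,1)
link2: (3,0,1)
link3: (4,0,1)
C 3-2 [J2]: (4,0,2)
PS 1-3 [J2]: (4,0,3)
C 2-0 [J2]: (4,0,4)
P 2-1 [J1]: (4,1,4)
link4: (5,1,4)
R 2-4 [J1]: (5,2,4)
P 1-4 [J1]: (5,3,4)
C 4-0 [J2]: (5,3,5)
Grübler: 3·4 − 2·3 − 5 = 1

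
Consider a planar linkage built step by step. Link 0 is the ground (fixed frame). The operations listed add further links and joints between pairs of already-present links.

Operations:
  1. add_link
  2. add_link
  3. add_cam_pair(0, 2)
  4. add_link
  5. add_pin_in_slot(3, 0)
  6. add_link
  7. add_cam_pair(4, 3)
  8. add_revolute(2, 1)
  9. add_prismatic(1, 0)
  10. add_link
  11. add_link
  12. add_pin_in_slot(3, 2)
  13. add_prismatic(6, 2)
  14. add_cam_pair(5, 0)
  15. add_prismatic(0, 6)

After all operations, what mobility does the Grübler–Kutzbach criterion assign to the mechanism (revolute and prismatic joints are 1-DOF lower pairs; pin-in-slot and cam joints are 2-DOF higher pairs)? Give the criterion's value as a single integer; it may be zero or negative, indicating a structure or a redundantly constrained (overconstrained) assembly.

ground; <1,0,0>
#1 <2,0,0>
#2 <3,0,0>
C:0↔2 J2 <3,0,1>
#3 <4,0,1>
PS:3↔0 J2 <4,0,2>
#4 <5,0,2>
C:4↔3 J2 <5,0,3>
R:2↔1 J1 <5,1,3>
P:1↔0 J1 <5,2,3>
#5 <6,2,3>
#6 <7,2,3>
PS:3↔2 J2 <7,2,4>
P:6↔2 J1 <7,3,4>
C:5↔0 J2 <7,3,5>
P:0↔6 J1 <7,4,5>
3×6 − 2×4 − 1×5 = 5

M = 5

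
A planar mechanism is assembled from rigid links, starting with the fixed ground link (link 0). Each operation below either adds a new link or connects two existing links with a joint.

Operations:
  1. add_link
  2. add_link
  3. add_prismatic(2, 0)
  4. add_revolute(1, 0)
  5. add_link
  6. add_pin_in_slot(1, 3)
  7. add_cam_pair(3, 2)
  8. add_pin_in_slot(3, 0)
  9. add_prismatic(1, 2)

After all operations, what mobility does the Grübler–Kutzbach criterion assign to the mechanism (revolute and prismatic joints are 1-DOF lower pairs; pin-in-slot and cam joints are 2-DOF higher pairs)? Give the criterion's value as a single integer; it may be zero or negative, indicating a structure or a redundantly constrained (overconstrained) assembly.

M = 0

link 0 = ground. State L|J1|J2 = 1|0|0
+link1  2|0|0
+link2  3|0|0
P(2,0) f=1→J1  3|1|0
R(1,0) f=1→J1  3|2|0
+link3  4|2|0
PS(1,3) f=2→J2  4|2|1
C(3,2) f=2→J2  4|2|2
PS(3,0) f=2→J2  4|2|3
P(1,2) f=1→J1  4|3|3
M = 3(4−1)−2·3−3 = 9−6−3 = 0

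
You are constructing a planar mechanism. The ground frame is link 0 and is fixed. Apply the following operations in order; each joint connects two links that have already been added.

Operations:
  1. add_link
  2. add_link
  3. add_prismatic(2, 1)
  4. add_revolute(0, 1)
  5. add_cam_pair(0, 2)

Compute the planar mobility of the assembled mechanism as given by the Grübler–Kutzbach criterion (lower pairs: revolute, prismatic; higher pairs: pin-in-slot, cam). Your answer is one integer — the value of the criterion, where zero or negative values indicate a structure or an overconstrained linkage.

L=1 J1=0 J2=0
add link → L=2 J1=0 J2=0
add link → L=3 J1=0 J2=0
P@2,1 dof=1 J1 → L=3 J1=1 J2=0
R@0,1 dof=1 J1 → L=3 J1=2 J2=0
C@0,2 dof=2 J2 → L=3 J1=2 J2=1
M=3(L−1)−2J1−J2=3·2−2·2−1=1

M = 1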